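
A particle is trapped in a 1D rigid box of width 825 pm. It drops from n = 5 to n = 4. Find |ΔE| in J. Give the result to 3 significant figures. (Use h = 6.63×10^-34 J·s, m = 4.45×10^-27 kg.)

E_1 = h²/(8mL²) = 1.814×10^-23 J.
|ΔE| = |5² − 4²|·E_1 = 9·1.814×10^-23 J = 1.63×10^-22 J.

|ΔE| = 1.63×10^-22 J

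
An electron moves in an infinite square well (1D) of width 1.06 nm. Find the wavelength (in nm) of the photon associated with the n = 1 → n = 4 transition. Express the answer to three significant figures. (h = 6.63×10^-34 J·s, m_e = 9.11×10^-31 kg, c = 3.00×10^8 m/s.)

λ = 247 nm

E_1 = h²/(8m_eL²) = 5.368×10^-20 J, so ΔE = (4² − 1²)E_1 = 8.052×10^-19 J.
λ = hc/ΔE = (6.63×10^-34·3.00×10^8)/8.052×10^-19 = 2.47×10^-7 m = 247 nm.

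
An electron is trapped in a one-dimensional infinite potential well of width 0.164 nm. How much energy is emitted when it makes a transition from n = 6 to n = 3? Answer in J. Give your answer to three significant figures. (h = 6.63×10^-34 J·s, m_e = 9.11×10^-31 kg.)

|ΔE| = 6.05×10^-17 J

E_1 = h²/(8m_eL²) = 2.242×10^-18 J.
|ΔE| = |6² − 3²|·E_1 = 27·2.242×10^-18 J = 6.05×10^-17 J.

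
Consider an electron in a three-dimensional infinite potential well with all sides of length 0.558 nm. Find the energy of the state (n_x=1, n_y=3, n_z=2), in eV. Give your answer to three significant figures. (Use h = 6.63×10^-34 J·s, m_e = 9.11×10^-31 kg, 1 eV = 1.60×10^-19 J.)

E = 16.9 eV

For a 3D rectangular well E = (h²/8m_e)·Σ n_i²/L_i² = (6.63×10^-34)²/(8·9.11×10^-31) · [1²/(0.558 nm)² + 3²/(0.558 nm)² + 2²/(0.558 nm)²].
Evaluating gives E = 2.712×10^-18 J = 16.9 eV.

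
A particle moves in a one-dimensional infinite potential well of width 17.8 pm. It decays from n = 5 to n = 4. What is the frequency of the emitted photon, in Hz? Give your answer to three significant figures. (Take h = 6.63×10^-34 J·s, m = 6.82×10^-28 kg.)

f = 3.45×10^15 Hz

E_1 = h²/(8mL²) = 2.543×10^-19 J and ΔE = (5² − 4²)E_1 = 2.289×10^-18 J.
f = ΔE/h = 2.289×10^-18/6.63×10^-34 = 3.45×10^15 Hz.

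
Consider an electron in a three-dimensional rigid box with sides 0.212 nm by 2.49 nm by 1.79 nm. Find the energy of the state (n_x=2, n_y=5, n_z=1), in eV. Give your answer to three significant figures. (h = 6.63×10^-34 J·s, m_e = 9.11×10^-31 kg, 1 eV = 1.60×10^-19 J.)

For a 3D rectangular well E = (h²/8m_e)·Σ n_i²/L_i² = (6.63×10^-34)²/(8·9.11×10^-31) · [2²/(0.212 nm)² + 5²/(2.49 nm)² + 1²/(1.79 nm)²].
Evaluating gives E = 5.630×10^-18 J = 35.2 eV.

E = 35.2 eV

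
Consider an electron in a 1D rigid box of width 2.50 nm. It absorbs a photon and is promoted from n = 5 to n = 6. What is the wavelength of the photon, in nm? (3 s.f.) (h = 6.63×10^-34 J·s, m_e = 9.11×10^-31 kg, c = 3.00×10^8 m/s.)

λ = 1.87×10^3 nm

E_1 = h²/(8m_eL²) = 9.650×10^-21 J, so ΔE = (6² − 5²)E_1 = 1.061×10^-19 J.
λ = hc/ΔE = (6.63×10^-34·3.00×10^8)/1.061×10^-19 = 1.87×10^-6 m = 1.87×10^3 nm.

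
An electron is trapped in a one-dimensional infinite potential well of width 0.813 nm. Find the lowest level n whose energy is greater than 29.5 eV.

E_1 = h²/(8m_eL²) = 9.115×10^-20 J = 0.5690 eV.
Need n² > 29.5/0.5690 = 51.85, i.e. n > 7.201.
The smallest integer satisfying this is n = 8.

n = 8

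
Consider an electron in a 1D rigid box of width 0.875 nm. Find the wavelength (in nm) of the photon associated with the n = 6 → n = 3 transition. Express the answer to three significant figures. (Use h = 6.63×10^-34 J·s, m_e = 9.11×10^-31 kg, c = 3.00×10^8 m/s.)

λ = 93.5 nm

E_1 = h²/(8m_eL²) = 7.878×10^-20 J, so ΔE = (6² − 3²)E_1 = 2.127×10^-18 J.
λ = hc/ΔE = (6.63×10^-34·3.00×10^8)/2.127×10^-18 = 9.35×10^-8 m = 93.5 nm.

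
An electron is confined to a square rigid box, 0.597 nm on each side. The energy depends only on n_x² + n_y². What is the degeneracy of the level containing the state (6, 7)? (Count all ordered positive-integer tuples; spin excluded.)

degeneracy = 4

The level has n_x² + n_y² = 85. The ordered positive-integer solutions are (2, 9), (6, 7), (7, 6), (9, 2).
That gives 4 states.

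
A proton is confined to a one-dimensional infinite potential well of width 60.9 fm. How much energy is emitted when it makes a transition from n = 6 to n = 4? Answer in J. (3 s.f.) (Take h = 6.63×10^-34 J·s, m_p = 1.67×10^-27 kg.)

|ΔE| = 1.77×10^-13 J

E_1 = h²/(8m_pL²) = 8.871×10^-15 J.
|ΔE| = |6² − 4²|·E_1 = 20·8.871×10^-15 J = 1.77×10^-13 J.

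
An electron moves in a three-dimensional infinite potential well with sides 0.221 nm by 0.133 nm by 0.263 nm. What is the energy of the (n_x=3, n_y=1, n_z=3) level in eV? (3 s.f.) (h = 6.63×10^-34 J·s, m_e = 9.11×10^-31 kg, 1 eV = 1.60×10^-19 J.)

E = 140 eV

For a 3D rectangular well E = (h²/8m_e)·Σ n_i²/L_i² = (6.63×10^-34)²/(8·9.11×10^-31) · [3²/(0.221 nm)² + 1²/(0.133 nm)² + 3²/(0.263 nm)²].
Evaluating gives E = 2.237×10^-17 J = 140 eV.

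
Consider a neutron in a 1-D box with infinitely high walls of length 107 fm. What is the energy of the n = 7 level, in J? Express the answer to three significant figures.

E_7 = 1.40×10^-13 J

For an infinite well E_n = n²h²/(8m_nL²), so E_1 = h²/(8m_nL²) = (6.626×10^-34)²/(8·1.675×10^-27·(1.07×10^-13 m)²) = 2.862×10^-15 J.
Then E_7 = 7²·E_1 = 49·2.862×10^-15 J = 1.40×10^-13 J.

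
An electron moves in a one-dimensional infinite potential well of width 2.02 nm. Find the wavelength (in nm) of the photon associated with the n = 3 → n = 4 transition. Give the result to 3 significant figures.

E_1 = h²/(8m_eL²) = 1.477×10^-20 J, so ΔE = (4² − 3²)E_1 = 1.034×10^-19 J.
λ = hc/ΔE = (6.626×10^-34·2.998×10^8)/1.034×10^-19 = 1.92×10^-6 m = 1.92×10^3 nm.

λ = 1.92×10^3 nm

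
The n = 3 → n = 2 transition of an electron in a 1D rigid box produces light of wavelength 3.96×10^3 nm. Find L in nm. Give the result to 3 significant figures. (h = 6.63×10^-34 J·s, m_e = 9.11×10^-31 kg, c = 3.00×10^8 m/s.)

The photon carries ΔE = hc/λ = 6.63×10^-34·3.00×10^8/3.96×10^-6 m = 5.023×10^-20 J.
Since ΔE = (3² − 2²)E_1, E_1 = 1.005×10^-20 J, and L = h/√(8m_eE_1) = 2.45×10^-9 m = 2.45 nm.

L = 2.45 nm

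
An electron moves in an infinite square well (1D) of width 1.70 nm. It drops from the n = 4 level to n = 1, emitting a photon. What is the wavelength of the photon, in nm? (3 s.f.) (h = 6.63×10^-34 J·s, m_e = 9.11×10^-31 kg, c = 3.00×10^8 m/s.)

λ = 635 nm

E_1 = h²/(8m_eL²) = 2.087×10^-20 J, so ΔE = (4² − 1²)E_1 = 3.131×10^-19 J.
λ = hc/ΔE = (6.63×10^-34·3.00×10^8)/3.131×10^-19 = 6.35×10^-7 m = 635 nm.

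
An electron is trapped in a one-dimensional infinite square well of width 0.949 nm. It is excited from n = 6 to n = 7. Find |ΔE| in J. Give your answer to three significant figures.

|ΔE| = 8.70×10^-19 J

E_1 = h²/(8m_eL²) = 6.690×10^-20 J.
|ΔE| = |6² − 7²|·E_1 = 13·6.690×10^-20 J = 8.70×10^-19 J.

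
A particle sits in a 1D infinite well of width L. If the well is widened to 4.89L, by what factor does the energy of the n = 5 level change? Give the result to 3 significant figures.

0.0418

E_n ∝ 1/L², so the energy scales by 1/4.89² = 0.0418.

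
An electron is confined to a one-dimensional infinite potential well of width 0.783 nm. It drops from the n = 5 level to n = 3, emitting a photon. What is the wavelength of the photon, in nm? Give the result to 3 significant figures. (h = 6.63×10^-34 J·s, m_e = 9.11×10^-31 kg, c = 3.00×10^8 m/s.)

λ = 126 nm

E_1 = h²/(8m_eL²) = 9.838×10^-20 J, so ΔE = (5² − 3²)E_1 = 1.574×10^-18 J.
λ = hc/ΔE = (6.63×10^-34·3.00×10^8)/1.574×10^-18 = 1.26×10^-7 m = 126 nm.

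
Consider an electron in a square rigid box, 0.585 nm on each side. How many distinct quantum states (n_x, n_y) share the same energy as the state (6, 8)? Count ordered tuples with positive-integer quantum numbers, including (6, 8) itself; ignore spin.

The level has n_x² + n_y² = 100. The ordered positive-integer solutions are (6, 8), (8, 6).
That gives 2 states.

degeneracy = 2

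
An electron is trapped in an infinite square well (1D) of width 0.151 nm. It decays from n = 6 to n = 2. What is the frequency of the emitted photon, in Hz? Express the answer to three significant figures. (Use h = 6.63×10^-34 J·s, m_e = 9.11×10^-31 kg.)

f = 1.28×10^17 Hz

E_1 = h²/(8m_eL²) = 2.645×10^-18 J and ΔE = (6² − 2²)E_1 = 8.464×10^-17 J.
f = ΔE/h = 8.464×10^-17/6.63×10^-34 = 1.28×10^17 Hz.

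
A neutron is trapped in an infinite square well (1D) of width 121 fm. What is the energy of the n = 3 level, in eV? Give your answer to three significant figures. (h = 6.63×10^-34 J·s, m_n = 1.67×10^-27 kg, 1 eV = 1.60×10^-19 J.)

For an infinite well E_n = n²h²/(8m_nL²), so E_1 = h²/(8m_nL²) = (6.63×10^-34)²/(8·1.67×10^-27·(1.21×10^-13 m)²) = 2.247×10^-15 J.
Then E_3 = 3²·E_1 = 9·2.247×10^-15 J = 2.022×10^-14 J.
Converting, E_3 = 2.022×10^-14 J / (1.60×10^-19 J/eV) = 1.26×10^5 eV.

E_3 = 1.26×10^5 eV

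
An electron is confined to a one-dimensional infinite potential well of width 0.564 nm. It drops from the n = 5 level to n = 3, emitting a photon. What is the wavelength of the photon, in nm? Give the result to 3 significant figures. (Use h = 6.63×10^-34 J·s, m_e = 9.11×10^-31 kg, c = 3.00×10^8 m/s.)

λ = 65.6 nm

E_1 = h²/(8m_eL²) = 1.896×10^-19 J, so ΔE = (5² − 3²)E_1 = 3.034×10^-18 J.
λ = hc/ΔE = (6.63×10^-34·3.00×10^8)/3.034×10^-18 = 6.56×10^-8 m = 65.6 nm.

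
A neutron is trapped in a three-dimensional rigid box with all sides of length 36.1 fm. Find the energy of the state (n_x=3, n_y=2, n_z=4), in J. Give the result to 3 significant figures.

E = 7.29×10^-13 J

For a 3D rectangular well E = (h²/8m_n)·Σ n_i²/L_i² = (6.626×10^-34)²/(8·1.675×10^-27) · [3²/(36.1 fm)² + 2²/(36.1 fm)² + 4²/(36.1 fm)²].
Evaluating gives E = 7.29×10^-13 J.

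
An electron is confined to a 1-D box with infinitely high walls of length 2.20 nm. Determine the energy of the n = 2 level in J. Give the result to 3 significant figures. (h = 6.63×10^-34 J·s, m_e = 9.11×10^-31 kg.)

E_2 = 4.98×10^-20 J

For an infinite well E_n = n²h²/(8m_eL²), so E_1 = h²/(8m_eL²) = (6.63×10^-34)²/(8·9.11×10^-31·(2.20×10^-9 m)²) = 1.246×10^-20 J.
Then E_2 = 2²·E_1 = 4·1.246×10^-20 J = 4.98×10^-20 J.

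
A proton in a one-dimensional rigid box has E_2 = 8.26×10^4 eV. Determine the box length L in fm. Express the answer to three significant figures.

L = 99.6 fm

From E_n = n²h²/(8m_pL²), L = n·h/√(8m_pE_n).
E_2 = 8.26×10^4 eV = 1.323×10^-14 J, so L = 2·6.626×10^-34/√(8·1.673×10^-27·1.323×10^-14) = 9.96×10^-14 m = 99.6 fm.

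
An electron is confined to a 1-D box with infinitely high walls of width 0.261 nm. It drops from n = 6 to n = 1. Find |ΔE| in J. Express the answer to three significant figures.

|ΔE| = 3.10×10^-17 J

E_1 = h²/(8m_eL²) = 8.844×10^-19 J.
|ΔE| = |6² − 1²|·E_1 = 35·8.844×10^-19 J = 3.10×10^-17 J.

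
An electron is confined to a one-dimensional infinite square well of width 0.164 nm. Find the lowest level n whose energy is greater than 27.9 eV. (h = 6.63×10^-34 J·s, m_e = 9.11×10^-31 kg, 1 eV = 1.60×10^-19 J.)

n = 2

E_1 = h²/(8m_eL²) = 2.242×10^-18 J = 14.01 eV.
Need n² > 27.9/14.01 = 1.991, i.e. n > 1.411.
The smallest integer satisfying this is n = 2.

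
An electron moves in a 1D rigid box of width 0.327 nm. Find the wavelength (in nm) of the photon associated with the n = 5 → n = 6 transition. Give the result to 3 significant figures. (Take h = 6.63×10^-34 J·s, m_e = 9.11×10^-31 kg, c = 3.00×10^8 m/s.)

E_1 = h²/(8m_eL²) = 5.641×10^-19 J, so ΔE = (6² − 5²)E_1 = 6.205×10^-18 J.
λ = hc/ΔE = (6.63×10^-34·3.00×10^8)/6.205×10^-18 = 3.21×10^-8 m = 32.1 nm.

λ = 32.1 nm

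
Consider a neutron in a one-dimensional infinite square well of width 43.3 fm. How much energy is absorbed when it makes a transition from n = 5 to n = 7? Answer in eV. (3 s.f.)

|ΔE| = 2.62×10^6 eV

E_1 = h²/(8m_nL²) = 1.748×10^-14 J.
|ΔE| = |5² − 7²|·E_1 = 24·1.748×10^-14 J = 4.195×10^-13 J = 2.62×10^6 eV.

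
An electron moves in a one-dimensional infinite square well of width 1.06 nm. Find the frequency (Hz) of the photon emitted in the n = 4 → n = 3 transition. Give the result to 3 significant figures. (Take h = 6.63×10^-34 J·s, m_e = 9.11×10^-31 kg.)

f = 5.67×10^14 Hz

E_1 = h²/(8m_eL²) = 5.368×10^-20 J and ΔE = (4² − 3²)E_1 = 3.758×10^-19 J.
f = ΔE/h = 3.758×10^-19/6.63×10^-34 = 5.67×10^14 Hz.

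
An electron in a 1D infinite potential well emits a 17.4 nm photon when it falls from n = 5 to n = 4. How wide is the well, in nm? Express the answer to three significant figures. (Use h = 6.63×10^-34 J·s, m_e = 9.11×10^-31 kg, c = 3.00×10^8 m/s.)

The photon carries ΔE = hc/λ = 6.63×10^-34·3.00×10^8/1.74×10^-8 m = 1.143×10^-17 J.
Since ΔE = (5² − 4²)E_1, E_1 = 1.270×10^-18 J, and L = h/√(8m_eE_1) = 2.18×10^-10 m = 0.218 nm.

L = 0.218 nm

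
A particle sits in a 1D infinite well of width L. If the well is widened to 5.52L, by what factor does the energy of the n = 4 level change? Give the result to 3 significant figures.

0.0328

E_n ∝ 1/L², so the energy scales by 1/5.52² = 0.0328.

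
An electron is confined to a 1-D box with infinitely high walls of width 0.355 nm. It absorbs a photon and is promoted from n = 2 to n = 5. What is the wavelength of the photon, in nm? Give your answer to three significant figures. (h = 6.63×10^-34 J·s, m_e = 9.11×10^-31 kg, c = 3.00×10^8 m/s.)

E_1 = h²/(8m_eL²) = 4.786×10^-19 J, so ΔE = (5² − 2²)E_1 = 1.005×10^-17 J.
λ = hc/ΔE = (6.63×10^-34·3.00×10^8)/1.005×10^-17 = 1.98×10^-8 m = 19.8 nm.

λ = 19.8 nm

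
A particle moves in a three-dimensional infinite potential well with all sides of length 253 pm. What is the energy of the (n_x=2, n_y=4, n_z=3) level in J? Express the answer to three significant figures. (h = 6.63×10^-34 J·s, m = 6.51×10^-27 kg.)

E = 3.82×10^-21 J

For a 3D rectangular well E = (h²/8m)·Σ n_i²/L_i² = (6.63×10^-34)²/(8·6.51×10^-27) · [2²/(253 pm)² + 4²/(253 pm)² + 3²/(253 pm)²].
Evaluating gives E = 3.82×10^-21 J.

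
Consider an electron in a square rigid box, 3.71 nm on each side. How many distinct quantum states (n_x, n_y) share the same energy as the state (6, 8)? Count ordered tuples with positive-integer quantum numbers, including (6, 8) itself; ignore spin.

degeneracy = 2

The level has n_x² + n_y² = 100. The ordered positive-integer solutions are (6, 8), (8, 6).
That gives 2 states.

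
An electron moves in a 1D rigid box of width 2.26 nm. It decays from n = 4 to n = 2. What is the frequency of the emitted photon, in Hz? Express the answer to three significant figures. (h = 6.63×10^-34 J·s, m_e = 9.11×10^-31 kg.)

E_1 = h²/(8m_eL²) = 1.181×10^-20 J and ΔE = (4² − 2²)E_1 = 1.417×10^-19 J.
f = ΔE/h = 1.417×10^-19/6.63×10^-34 = 2.14×10^14 Hz.

f = 2.14×10^14 Hz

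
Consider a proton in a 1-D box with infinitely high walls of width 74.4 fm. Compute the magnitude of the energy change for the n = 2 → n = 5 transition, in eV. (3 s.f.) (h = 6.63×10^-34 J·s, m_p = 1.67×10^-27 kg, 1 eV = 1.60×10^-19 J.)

E_1 = h²/(8m_pL²) = 5.944×10^-15 J.
|ΔE| = |2² − 5²|·E_1 = 21·5.944×10^-15 J = 1.248×10^-13 J = 7.80×10^5 eV.

|ΔE| = 7.80×10^5 eV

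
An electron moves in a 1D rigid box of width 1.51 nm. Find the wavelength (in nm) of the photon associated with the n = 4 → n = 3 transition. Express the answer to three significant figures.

E_1 = h²/(8m_eL²) = 2.642×10^-20 J, so ΔE = (4² − 3²)E_1 = 1.849×10^-19 J.
λ = hc/ΔE = (6.626×10^-34·2.998×10^8)/1.849×10^-19 = 1.07×10^-6 m = 1.07×10^3 nm.

λ = 1.07×10^3 nm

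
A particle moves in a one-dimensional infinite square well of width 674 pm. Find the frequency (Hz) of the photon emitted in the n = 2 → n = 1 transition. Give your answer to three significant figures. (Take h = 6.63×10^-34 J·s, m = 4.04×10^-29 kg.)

f = 1.35×10^13 Hz

E_1 = h²/(8mL²) = 2.994×10^-21 J and ΔE = (2² − 1²)E_1 = 8.982×10^-21 J.
f = ΔE/h = 8.982×10^-21/6.63×10^-34 = 1.35×10^13 Hz.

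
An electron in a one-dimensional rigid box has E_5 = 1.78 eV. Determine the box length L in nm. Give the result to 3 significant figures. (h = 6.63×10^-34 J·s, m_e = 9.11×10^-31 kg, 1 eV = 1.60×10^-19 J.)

From E_n = n²h²/(8m_eL²), L = n·h/√(8m_eE_n).
E_5 = 1.78 eV = 2.848×10^-19 J, so L = 5·6.63×10^-34/√(8·9.11×10^-31·2.848×10^-19) = 2.30×10^-9 m = 2.30 nm.

L = 2.30 nm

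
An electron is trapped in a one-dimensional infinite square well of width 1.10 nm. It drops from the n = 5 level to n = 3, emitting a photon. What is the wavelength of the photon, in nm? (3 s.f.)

E_1 = h²/(8m_eL²) = 4.979×10^-20 J, so ΔE = (5² − 3²)E_1 = 7.966×10^-19 J.
λ = hc/ΔE = (6.626×10^-34·2.998×10^8)/7.966×10^-19 = 2.49×10^-7 m = 249 nm.

λ = 249 nm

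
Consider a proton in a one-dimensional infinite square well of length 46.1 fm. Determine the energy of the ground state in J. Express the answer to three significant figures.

For an infinite well E_n = n²h²/(8m_pL²), so E_1 = h²/(8m_pL²) = (6.626×10^-34)²/(8·1.673×10^-27·(4.61×10^-14 m)²) = 1.544×10^-14 J.

E_1 = 1.54×10^-14 J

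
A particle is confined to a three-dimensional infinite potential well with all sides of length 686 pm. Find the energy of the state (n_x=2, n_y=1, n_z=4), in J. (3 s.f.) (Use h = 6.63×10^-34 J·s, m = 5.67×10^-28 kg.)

For a 3D rectangular well E = (h²/8m)·Σ n_i²/L_i² = (6.63×10^-34)²/(8·5.67×10^-28) · [2²/(686 pm)² + 1²/(686 pm)² + 4²/(686 pm)²].
Evaluating gives E = 4.32×10^-21 J.

E = 4.32×10^-21 J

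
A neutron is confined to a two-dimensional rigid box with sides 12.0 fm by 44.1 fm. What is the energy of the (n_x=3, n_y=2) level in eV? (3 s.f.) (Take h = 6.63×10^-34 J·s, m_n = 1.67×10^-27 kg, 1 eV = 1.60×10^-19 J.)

For a 2D rectangular well E = (h²/8m_n)·Σ n_i²/L_i² = (6.63×10^-34)²/(8·1.67×10^-27) · [3²/(12.0 fm)² + 2²/(44.1 fm)²].
Evaluating gives E = 2.124×10^-12 J = 1.33×10^7 eV.

E = 1.33×10^7 eV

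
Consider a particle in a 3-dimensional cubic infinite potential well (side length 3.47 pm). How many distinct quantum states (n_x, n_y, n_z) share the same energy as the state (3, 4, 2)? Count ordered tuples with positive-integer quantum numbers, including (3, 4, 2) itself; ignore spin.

The level has n_x² + n_y² + n_z² = 29. The ordered positive-integer solutions are (2, 3, 4), (2, 4, 3), (3, 2, 4), (3, 4, 2), (4, 2, 3), (4, 3, 2).
That gives 6 states.

degeneracy = 6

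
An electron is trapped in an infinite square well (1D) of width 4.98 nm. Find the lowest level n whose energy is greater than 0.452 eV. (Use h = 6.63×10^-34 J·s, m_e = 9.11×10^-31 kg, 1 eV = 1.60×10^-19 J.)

n = 6

E_1 = h²/(8m_eL²) = 2.432×10^-21 J = 0.01520 eV.
Need n² > 0.452/0.01520 = 29.74, i.e. n > 5.453.
The smallest integer satisfying this is n = 6.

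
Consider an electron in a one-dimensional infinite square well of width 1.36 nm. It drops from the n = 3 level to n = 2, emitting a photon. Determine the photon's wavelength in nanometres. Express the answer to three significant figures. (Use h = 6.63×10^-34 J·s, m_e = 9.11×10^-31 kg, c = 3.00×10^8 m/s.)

E_1 = h²/(8m_eL²) = 3.261×10^-20 J, so ΔE = (3² − 2²)E_1 = 1.630×10^-19 J.
λ = hc/ΔE = (6.63×10^-34·3.00×10^8)/1.630×10^-19 = 1.22×10^-6 m = 1.22×10^3 nm.

λ = 1.22×10^3 nm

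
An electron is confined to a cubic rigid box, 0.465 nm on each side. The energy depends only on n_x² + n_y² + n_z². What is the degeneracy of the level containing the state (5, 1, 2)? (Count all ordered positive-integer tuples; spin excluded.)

degeneracy = 6

The level has n_x² + n_y² + n_z² = 30. The ordered positive-integer solutions are (1, 2, 5), (1, 5, 2), (2, 1, 5), (2, 5, 1), (5, 1, 2), (5, 2, 1).
That gives 6 states.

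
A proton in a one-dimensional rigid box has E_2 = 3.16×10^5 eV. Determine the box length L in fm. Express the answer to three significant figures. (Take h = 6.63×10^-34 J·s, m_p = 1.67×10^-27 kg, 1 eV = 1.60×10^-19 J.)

From E_n = n²h²/(8m_pL²), L = n·h/√(8m_pE_n).
E_2 = 3.16×10^5 eV = 5.056×10^-14 J, so L = 2·6.63×10^-34/√(8·1.67×10^-27·5.056×10^-14) = 5.10×10^-14 m = 51.0 fm.

L = 51.0 fm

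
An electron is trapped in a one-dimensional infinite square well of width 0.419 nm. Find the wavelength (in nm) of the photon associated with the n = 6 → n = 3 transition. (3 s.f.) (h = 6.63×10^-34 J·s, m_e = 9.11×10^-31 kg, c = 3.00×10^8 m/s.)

E_1 = h²/(8m_eL²) = 3.436×10^-19 J, so ΔE = (6² − 3²)E_1 = 9.277×10^-18 J.
λ = hc/ΔE = (6.63×10^-34·3.00×10^8)/9.277×10^-18 = 2.14×10^-8 m = 21.4 nm.

λ = 21.4 nm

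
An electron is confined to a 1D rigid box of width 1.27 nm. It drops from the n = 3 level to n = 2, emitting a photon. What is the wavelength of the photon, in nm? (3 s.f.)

E_1 = h²/(8m_eL²) = 3.735×10^-20 J, so ΔE = (3² − 2²)E_1 = 1.867×10^-19 J.
λ = hc/ΔE = (6.626×10^-34·2.998×10^8)/1.867×10^-19 = 1.06×10^-6 m = 1.06×10^3 nm.

λ = 1.06×10^3 nm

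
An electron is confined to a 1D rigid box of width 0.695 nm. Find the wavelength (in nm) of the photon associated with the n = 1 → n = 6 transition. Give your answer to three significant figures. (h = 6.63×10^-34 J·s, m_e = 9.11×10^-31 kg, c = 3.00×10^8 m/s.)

E_1 = h²/(8m_eL²) = 1.249×10^-19 J, so ΔE = (6² − 1²)E_1 = 4.372×10^-18 J.
λ = hc/ΔE = (6.63×10^-34·3.00×10^8)/4.372×10^-18 = 4.55×10^-8 m = 45.5 nm.

λ = 45.5 nm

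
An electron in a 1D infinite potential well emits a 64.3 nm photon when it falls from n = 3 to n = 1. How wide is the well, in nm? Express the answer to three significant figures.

The photon carries ΔE = hc/λ = 6.626×10^-34·2.998×10^8/6.43×10^-8 m = 3.089×10^-18 J.
Since ΔE = (3² − 1²)E_1, E_1 = 3.861×10^-19 J, and L = h/√(8m_eE_1) = 3.95×10^-10 m = 0.395 nm.

L = 0.395 nm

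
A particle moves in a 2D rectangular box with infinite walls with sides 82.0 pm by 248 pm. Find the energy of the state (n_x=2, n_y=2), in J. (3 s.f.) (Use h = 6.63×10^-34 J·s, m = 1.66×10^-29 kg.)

E = 2.18×10^-18 J

For a 2D rectangular well E = (h²/8m)·Σ n_i²/L_i² = (6.63×10^-34)²/(8·1.66×10^-29) · [2²/(82.0 pm)² + 2²/(248 pm)²].
Evaluating gives E = 2.18×10^-18 J.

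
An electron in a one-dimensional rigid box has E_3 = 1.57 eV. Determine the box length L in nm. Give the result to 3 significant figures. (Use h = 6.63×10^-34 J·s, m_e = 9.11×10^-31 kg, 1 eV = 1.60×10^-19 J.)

L = 1.47 nm

From E_n = n²h²/(8m_eL²), L = n·h/√(8m_eE_n).
E_3 = 1.57 eV = 2.512×10^-19 J, so L = 3·6.63×10^-34/√(8·9.11×10^-31·2.512×10^-19) = 1.47×10^-9 m = 1.47 nm.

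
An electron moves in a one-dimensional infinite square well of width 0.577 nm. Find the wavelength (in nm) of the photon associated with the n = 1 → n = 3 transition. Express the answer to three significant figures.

E_1 = h²/(8m_eL²) = 1.810×10^-19 J, so ΔE = (3² − 1²)E_1 = 1.448×10^-18 J.
λ = hc/ΔE = (6.626×10^-34·2.998×10^8)/1.448×10^-18 = 1.37×10^-7 m = 137 nm.

λ = 137 nm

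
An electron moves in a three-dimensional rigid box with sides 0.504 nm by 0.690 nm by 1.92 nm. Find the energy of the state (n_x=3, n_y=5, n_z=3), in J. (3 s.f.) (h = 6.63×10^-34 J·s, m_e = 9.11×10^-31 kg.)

For a 3D rectangular well E = (h²/8m_e)·Σ n_i²/L_i² = (6.63×10^-34)²/(8·9.11×10^-31) · [3²/(0.504 nm)² + 5²/(0.690 nm)² + 3²/(1.92 nm)²].
Evaluating gives E = 5.45×10^-18 J.

E = 5.45×10^-18 J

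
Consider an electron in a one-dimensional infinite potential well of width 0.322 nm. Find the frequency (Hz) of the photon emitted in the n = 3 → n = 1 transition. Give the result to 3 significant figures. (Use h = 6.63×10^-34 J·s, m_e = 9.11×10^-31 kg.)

E_1 = h²/(8m_eL²) = 5.817×10^-19 J and ΔE = (3² − 1²)E_1 = 4.654×10^-18 J.
f = ΔE/h = 4.654×10^-18/6.63×10^-34 = 7.02×10^15 Hz.

f = 7.02×10^15 Hz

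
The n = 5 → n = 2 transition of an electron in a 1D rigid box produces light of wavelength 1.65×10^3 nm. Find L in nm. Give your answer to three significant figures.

The photon carries ΔE = hc/λ = 6.626×10^-34·2.998×10^8/1.65×10^-6 m = 1.204×10^-19 J.
Since ΔE = (5² − 2²)E_1, E_1 = 5.733×10^-21 J, and L = h/√(8m_eE_1) = 3.24×10^-9 m = 3.24 nm.

L = 3.24 nm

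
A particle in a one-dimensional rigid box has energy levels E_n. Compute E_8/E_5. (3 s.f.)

E_n ∝ n², so E_8/E_5 = 8²/5² = 64/25 = 2.56.

2.56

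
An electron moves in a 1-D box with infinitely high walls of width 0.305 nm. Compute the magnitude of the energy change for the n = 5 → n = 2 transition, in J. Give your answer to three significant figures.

|ΔE| = 1.36×10^-17 J

E_1 = h²/(8m_eL²) = 6.477×10^-19 J.
|ΔE| = |5² − 2²|·E_1 = 21·6.477×10^-19 J = 1.36×10^-17 J.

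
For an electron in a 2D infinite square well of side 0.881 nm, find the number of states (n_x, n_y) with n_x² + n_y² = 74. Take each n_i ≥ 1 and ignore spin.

The level has n_x² + n_y² = 74. The ordered positive-integer solutions are (5, 7), (7, 5).
That gives 2 states.

degeneracy = 2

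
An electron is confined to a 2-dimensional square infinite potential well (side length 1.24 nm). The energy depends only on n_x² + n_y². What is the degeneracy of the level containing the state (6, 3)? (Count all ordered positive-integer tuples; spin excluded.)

The level has n_x² + n_y² = 45. The ordered positive-integer solutions are (3, 6), (6, 3).
That gives 2 states.

degeneracy = 2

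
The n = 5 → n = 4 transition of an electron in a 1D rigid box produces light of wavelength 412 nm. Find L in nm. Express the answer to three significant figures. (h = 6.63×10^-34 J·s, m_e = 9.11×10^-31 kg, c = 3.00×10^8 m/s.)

The photon carries ΔE = hc/λ = 6.63×10^-34·3.00×10^8/4.12×10^-7 m = 4.828×10^-19 J.
Since ΔE = (5² − 4²)E_1, E_1 = 5.364×10^-20 J, and L = h/√(8m_eE_1) = 1.06×10^-9 m = 1.06 nm.

L = 1.06 nm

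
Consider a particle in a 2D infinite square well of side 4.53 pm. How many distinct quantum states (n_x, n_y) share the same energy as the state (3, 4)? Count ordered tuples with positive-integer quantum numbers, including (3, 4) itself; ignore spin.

degeneracy = 2

The level has n_x² + n_y² = 25. The ordered positive-integer solutions are (3, 4), (4, 3).
That gives 2 states.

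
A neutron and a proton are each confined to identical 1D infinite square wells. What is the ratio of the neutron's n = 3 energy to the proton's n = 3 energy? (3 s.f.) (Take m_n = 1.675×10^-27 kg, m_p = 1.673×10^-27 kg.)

E_n ∝ 1/m at fixed n and L, so the ratio is m_p/m_n = 1.673×10^-27/1.675×10^-27 = 0.999.

0.999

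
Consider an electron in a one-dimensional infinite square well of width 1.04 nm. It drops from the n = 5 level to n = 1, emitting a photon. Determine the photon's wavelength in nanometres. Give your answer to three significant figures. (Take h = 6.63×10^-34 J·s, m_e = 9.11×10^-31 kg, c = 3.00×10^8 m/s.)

E_1 = h²/(8m_eL²) = 5.576×10^-20 J, so ΔE = (5² − 1²)E_1 = 1.338×10^-18 J.
λ = hc/ΔE = (6.63×10^-34·3.00×10^8)/1.338×10^-18 = 1.49×10^-7 m = 149 nm.

λ = 149 nm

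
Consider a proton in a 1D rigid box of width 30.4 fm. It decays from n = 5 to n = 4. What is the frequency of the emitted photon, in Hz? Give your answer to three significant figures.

f = 4.82×10^20 Hz

E_1 = h²/(8m_pL²) = 3.550×10^-14 J and ΔE = (5² − 4²)E_1 = 3.195×10^-13 J.
f = ΔE/h = 3.195×10^-13/6.626×10^-34 = 4.82×10^20 Hz.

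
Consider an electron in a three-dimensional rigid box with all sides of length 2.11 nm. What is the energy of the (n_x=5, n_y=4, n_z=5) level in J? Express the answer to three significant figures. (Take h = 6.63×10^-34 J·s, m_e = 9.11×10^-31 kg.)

For a 3D rectangular well E = (h²/8m_e)·Σ n_i²/L_i² = (6.63×10^-34)²/(8·9.11×10^-31) · [5²/(2.11 nm)² + 4²/(2.11 nm)² + 5²/(2.11 nm)²].
Evaluating gives E = 8.94×10^-19 J.

E = 8.94×10^-19 J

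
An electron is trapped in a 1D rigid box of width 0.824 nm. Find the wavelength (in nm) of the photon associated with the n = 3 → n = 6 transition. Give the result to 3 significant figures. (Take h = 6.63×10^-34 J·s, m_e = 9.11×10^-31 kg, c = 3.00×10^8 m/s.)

E_1 = h²/(8m_eL²) = 8.883×10^-20 J, so ΔE = (6² − 3²)E_1 = 2.398×10^-18 J.
λ = hc/ΔE = (6.63×10^-34·3.00×10^8)/2.398×10^-18 = 8.29×10^-8 m = 82.9 nm.

λ = 82.9 nm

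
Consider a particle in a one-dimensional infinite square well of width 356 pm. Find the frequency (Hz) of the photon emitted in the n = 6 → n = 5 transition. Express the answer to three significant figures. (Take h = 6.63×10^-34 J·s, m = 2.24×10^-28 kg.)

E_1 = h²/(8mL²) = 1.935×10^-21 J and ΔE = (6² − 5²)E_1 = 2.128×10^-20 J.
f = ΔE/h = 2.128×10^-20/6.63×10^-34 = 3.21×10^13 Hz.

f = 3.21×10^13 Hz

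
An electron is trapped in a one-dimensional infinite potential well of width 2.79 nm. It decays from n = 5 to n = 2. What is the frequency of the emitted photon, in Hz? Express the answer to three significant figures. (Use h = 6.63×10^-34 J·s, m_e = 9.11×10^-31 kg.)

E_1 = h²/(8m_eL²) = 7.748×10^-21 J and ΔE = (5² − 2²)E_1 = 1.627×10^-19 J.
f = ΔE/h = 1.627×10^-19/6.63×10^-34 = 2.45×10^14 Hz.

f = 2.45×10^14 Hz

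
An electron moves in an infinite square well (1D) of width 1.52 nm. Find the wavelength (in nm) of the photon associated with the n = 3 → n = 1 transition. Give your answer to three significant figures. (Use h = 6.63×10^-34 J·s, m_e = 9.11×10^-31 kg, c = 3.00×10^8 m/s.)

E_1 = h²/(8m_eL²) = 2.611×10^-20 J, so ΔE = (3² − 1²)E_1 = 2.089×10^-19 J.
λ = hc/ΔE = (6.63×10^-34·3.00×10^8)/2.089×10^-19 = 9.52×10^-7 m = 952 nm.

λ = 952 nm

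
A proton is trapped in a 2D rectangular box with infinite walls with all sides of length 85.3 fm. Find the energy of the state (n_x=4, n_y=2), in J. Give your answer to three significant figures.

E = 9.02×10^-14 J

For a 2D rectangular well E = (h²/8m_p)·Σ n_i²/L_i² = (6.626×10^-34)²/(8·1.673×10^-27) · [4²/(85.3 fm)² + 2²/(85.3 fm)²].
Evaluating gives E = 9.02×10^-14 J.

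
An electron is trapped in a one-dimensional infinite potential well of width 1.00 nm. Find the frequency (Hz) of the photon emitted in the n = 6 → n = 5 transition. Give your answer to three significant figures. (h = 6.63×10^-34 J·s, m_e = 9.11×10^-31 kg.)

f = 1.00×10^15 Hz

E_1 = h²/(8m_eL²) = 6.031×10^-20 J and ΔE = (6² − 5²)E_1 = 6.634×10^-19 J.
f = ΔE/h = 6.634×10^-19/6.63×10^-34 = 1.00×10^15 Hz.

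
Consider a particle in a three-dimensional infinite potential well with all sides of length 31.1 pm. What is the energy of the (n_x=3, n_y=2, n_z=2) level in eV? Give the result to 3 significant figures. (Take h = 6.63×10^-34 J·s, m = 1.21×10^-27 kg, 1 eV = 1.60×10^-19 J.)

E = 4.99 eV

For a 3D rectangular well E = (h²/8m)·Σ n_i²/L_i² = (6.63×10^-34)²/(8·1.21×10^-27) · [3²/(31.1 pm)² + 2²/(31.1 pm)² + 2²/(31.1 pm)²].
Evaluating gives E = 7.981×10^-19 J = 4.99 eV.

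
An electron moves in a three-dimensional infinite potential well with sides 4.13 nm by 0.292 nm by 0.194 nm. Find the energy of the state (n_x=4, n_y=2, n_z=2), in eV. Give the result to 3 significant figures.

For a 3D rectangular well E = (h²/8m_e)·Σ n_i²/L_i² = (6.626×10^-34)²/(8·9.109×10^-31) · [4²/(4.13 nm)² + 2²/(0.292 nm)² + 2²/(0.194 nm)²].
Evaluating gives E = 9.286×10^-18 J = 58.0 eV.

E = 58.0 eV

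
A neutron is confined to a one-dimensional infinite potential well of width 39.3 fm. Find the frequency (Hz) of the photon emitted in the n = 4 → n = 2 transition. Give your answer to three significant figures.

f = 3.84×10^20 Hz

E_1 = h²/(8m_nL²) = 2.121×10^-14 J and ΔE = (4² − 2²)E_1 = 2.545×10^-13 J.
f = ΔE/h = 2.545×10^-13/6.626×10^-34 = 3.84×10^20 Hz.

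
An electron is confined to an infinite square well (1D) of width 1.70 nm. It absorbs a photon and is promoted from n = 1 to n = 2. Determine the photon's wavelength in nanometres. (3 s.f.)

λ = 3.18×10^3 nm

E_1 = h²/(8m_eL²) = 2.085×10^-20 J, so ΔE = (2² − 1²)E_1 = 6.255×10^-20 J.
λ = hc/ΔE = (6.626×10^-34·2.998×10^8)/6.255×10^-20 = 3.18×10^-6 m = 3.18×10^3 nm.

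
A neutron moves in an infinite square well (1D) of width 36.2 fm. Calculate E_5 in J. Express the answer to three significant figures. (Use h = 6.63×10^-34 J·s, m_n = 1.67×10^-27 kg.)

For an infinite well E_n = n²h²/(8m_nL²), so E_1 = h²/(8m_nL²) = (6.63×10^-34)²/(8·1.67×10^-27·(3.62×10^-14 m)²) = 2.511×10^-14 J.
Then E_5 = 5²·E_1 = 25·2.511×10^-14 J = 6.28×10^-13 J.

E_5 = 6.28×10^-13 J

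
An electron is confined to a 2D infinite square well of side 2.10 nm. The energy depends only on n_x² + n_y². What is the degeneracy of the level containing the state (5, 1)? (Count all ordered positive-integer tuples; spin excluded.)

degeneracy = 2

The level has n_x² + n_y² = 26. The ordered positive-integer solutions are (1, 5), (5, 1).
That gives 2 states.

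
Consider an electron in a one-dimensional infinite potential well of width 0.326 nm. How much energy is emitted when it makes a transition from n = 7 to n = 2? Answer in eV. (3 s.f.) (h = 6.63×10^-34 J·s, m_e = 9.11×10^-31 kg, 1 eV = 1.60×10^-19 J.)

E_1 = h²/(8m_eL²) = 5.675×10^-19 J.
|ΔE| = |7² − 2²|·E_1 = 45·5.675×10^-19 J = 2.554×10^-17 J = 160 eV.

|ΔE| = 160 eV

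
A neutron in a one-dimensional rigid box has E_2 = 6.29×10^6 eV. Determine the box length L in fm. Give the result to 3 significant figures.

From E_n = n²h²/(8m_nL²), L = n·h/√(8m_nE_n).
E_2 = 6.29×10^6 eV = 1.008×10^-12 J, so L = 2·6.626×10^-34/√(8·1.675×10^-27·1.008×10^-12) = 1.14×10^-14 m = 11.4 fm.

L = 11.4 fm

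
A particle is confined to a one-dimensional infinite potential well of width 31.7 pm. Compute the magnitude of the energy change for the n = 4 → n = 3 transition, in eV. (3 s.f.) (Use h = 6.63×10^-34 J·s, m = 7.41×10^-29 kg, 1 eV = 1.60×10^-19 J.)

E_1 = h²/(8mL²) = 7.379×10^-19 J.
|ΔE| = |4² − 3²|·E_1 = 7·7.379×10^-19 J = 5.165×10^-18 J = 32.3 eV.

|ΔE| = 32.3 eV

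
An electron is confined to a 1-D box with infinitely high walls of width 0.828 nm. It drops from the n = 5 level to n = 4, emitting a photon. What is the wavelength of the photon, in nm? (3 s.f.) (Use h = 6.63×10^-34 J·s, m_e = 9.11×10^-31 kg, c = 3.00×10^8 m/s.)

E_1 = h²/(8m_eL²) = 8.797×10^-20 J, so ΔE = (5² − 4²)E_1 = 7.917×10^-19 J.
λ = hc/ΔE = (6.63×10^-34·3.00×10^8)/7.917×10^-19 = 2.51×10^-7 m = 251 nm.

λ = 251 nm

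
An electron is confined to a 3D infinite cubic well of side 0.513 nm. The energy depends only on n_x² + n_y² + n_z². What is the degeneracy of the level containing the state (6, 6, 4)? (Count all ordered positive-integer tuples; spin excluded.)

degeneracy = 3

The level has n_x² + n_y² + n_z² = 88. The ordered positive-integer solutions are (4, 6, 6), (6, 4, 6), (6, 6, 4).
That gives 3 states.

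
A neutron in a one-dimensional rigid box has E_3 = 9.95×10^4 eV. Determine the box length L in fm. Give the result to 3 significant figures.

L = 136 fm

From E_n = n²h²/(8m_nL²), L = n·h/√(8m_nE_n).
E_3 = 9.95×10^4 eV = 1.594×10^-14 J, so L = 3·6.626×10^-34/√(8·1.675×10^-27·1.594×10^-14) = 1.36×10^-13 m = 136 fm.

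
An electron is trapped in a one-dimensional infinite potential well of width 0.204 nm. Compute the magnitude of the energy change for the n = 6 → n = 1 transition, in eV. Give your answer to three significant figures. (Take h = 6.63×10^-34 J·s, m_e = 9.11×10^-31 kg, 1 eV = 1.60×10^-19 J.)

|ΔE| = 317 eV

E_1 = h²/(8m_eL²) = 1.449×10^-18 J.
|ΔE| = |6² − 1²|·E_1 = 35·1.449×10^-18 J = 5.071×10^-17 J = 317 eV.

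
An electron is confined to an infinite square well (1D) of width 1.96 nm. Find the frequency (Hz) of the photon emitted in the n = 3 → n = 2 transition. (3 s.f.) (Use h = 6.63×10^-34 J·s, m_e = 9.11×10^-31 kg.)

f = 1.18×10^14 Hz

E_1 = h²/(8m_eL²) = 1.570×10^-20 J and ΔE = (3² − 2²)E_1 = 7.850×10^-20 J.
f = ΔE/h = 7.850×10^-20/6.63×10^-34 = 1.18×10^14 Hz.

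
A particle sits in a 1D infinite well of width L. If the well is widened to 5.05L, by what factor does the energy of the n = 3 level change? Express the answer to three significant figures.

0.0392

E_n ∝ 1/L², so the energy scales by 1/5.05² = 0.0392.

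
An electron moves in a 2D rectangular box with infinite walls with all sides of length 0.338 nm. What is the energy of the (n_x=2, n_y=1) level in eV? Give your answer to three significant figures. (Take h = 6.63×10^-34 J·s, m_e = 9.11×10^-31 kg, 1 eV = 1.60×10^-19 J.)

For a 2D rectangular well E = (h²/8m_e)·Σ n_i²/L_i² = (6.63×10^-34)²/(8·9.11×10^-31) · [2²/(0.338 nm)² + 1²/(0.338 nm)²].
Evaluating gives E = 2.640×10^-18 J = 16.5 eV.

E = 16.5 eV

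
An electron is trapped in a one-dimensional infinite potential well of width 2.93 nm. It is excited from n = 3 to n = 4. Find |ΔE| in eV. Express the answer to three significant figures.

|ΔE| = 0.307 eV

E_1 = h²/(8m_eL²) = 7.018×10^-21 J.
|ΔE| = |3² − 4²|·E_1 = 7·7.018×10^-21 J = 4.913×10^-20 J = 0.307 eV.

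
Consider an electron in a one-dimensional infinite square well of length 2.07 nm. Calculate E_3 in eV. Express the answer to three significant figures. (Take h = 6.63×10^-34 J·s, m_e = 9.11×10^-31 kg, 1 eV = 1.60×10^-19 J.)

E_3 = 0.792 eV

For an infinite well E_n = n²h²/(8m_eL²), so E_1 = h²/(8m_eL²) = (6.63×10^-34)²/(8·9.11×10^-31·(2.07×10^-9 m)²) = 1.408×10^-20 J.
Then E_3 = 3²·E_1 = 9·1.408×10^-20 J = 1.267×10^-19 J.
Converting, E_3 = 1.267×10^-19 J / (1.60×10^-19 J/eV) = 0.792 eV.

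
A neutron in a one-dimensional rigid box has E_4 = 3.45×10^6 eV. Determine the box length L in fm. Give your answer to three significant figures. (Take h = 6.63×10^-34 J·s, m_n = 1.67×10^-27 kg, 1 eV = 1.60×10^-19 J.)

From E_n = n²h²/(8m_nL²), L = n·h/√(8m_nE_n).
E_4 = 3.45×10^6 eV = 5.520×10^-13 J, so L = 4·6.63×10^-34/√(8·1.67×10^-27·5.520×10^-13) = 3.09×10^-14 m = 30.9 fm.

L = 30.9 fm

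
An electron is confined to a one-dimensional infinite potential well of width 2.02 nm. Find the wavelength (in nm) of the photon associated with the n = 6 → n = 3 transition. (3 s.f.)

λ = 498 nm

E_1 = h²/(8m_eL²) = 1.477×10^-20 J, so ΔE = (6² − 3²)E_1 = 3.988×10^-19 J.
λ = hc/ΔE = (6.626×10^-34·2.998×10^8)/3.988×10^-19 = 4.98×10^-7 m = 498 nm.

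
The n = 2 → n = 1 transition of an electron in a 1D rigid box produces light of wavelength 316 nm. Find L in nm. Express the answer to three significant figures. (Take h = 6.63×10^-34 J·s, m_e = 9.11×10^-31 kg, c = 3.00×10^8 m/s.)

L = 0.536 nm

The photon carries ΔE = hc/λ = 6.63×10^-34·3.00×10^8/3.16×10^-7 m = 6.294×10^-19 J.
Since ΔE = (2² − 1²)E_1, E_1 = 2.098×10^-19 J, and L = h/√(8m_eE_1) = 5.36×10^-10 m = 0.536 nm.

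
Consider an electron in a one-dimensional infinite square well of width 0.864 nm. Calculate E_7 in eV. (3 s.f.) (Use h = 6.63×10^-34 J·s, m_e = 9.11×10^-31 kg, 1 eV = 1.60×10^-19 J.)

For an infinite well E_n = n²h²/(8m_eL²), so E_1 = h²/(8m_eL²) = (6.63×10^-34)²/(8·9.11×10^-31·(8.64×10^-10 m)²) = 8.080×10^-20 J.
Then E_7 = 7²·E_1 = 49·8.080×10^-20 J = 3.959×10^-18 J.
Converting, E_7 = 3.959×10^-18 J / (1.60×10^-19 J/eV) = 24.7 eV.

E_7 = 24.7 eV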